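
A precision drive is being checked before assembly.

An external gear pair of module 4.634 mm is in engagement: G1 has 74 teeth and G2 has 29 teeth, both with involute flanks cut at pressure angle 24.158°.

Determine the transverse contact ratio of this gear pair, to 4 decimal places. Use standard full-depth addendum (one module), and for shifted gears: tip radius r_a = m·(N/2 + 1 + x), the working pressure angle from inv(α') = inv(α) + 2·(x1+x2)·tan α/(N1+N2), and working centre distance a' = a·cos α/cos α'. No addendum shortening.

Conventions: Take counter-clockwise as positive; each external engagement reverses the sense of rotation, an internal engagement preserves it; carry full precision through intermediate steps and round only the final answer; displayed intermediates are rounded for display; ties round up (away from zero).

topology: single-mesh involute geometry — m = 4.634, 74T/29T pair
base radii: r_b1 = 156.441770, r_b2 = 61.308261
tip radii: r_a1 = 176.092000, r_a2 = 71.827000
no profile shift: α' = α, a' = a
action lengths: √(r_a1²−r_b1²) = 80.835419, √(r_a2²−r_b2²) = 37.422120
base pitch p_b = π·m·cos α = 13.283144
CR = (80.835419 + 37.422120 − 238.651000·sin 24.15800°)/13.283144 = 1.549979
contact ratio ≈ 1.5500

1.5500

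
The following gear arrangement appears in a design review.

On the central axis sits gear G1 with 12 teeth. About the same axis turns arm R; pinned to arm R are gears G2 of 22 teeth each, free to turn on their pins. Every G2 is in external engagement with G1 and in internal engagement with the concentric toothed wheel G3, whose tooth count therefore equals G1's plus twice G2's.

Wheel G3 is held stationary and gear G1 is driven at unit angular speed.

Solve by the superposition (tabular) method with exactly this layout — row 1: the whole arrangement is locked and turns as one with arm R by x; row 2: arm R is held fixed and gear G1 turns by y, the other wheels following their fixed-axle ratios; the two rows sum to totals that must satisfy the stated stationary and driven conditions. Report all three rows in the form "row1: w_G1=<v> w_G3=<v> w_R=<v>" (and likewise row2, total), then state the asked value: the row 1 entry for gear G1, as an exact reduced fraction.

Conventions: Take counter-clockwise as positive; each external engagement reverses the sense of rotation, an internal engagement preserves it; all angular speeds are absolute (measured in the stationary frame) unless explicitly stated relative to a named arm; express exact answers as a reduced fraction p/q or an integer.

row1: w_G1=3/17 w_G3=3/17 w_R=3/17
row2: w_G1=14/17 w_G3=-3/17 w_R=0
total: w_G1=1 w_G3=0 w_R=3/17
asked value: 3/17

class = planetary set [G3 = 12+2·22 = 56; Willis about the carrier]
row 1: whole set turns with the arm by x
superposition row 2 [arm held]: sun y, ring −(12/56)·y, arm 0
boundary: total ω_ring = x − (12/56)·y = 0 and total ω_sun = x + y = 1  ⇒  y = 14/17, x = 3/17
row 2 ring = −(12/56)·14/17 = -3/17
totals (row 1 + row 2): sun 3/17 + 14/17 = 1, ring 3/17 + (-3/17) = 0, arm 3/17 + 0 = 3/17
asked cell (row1, sun) = 3/17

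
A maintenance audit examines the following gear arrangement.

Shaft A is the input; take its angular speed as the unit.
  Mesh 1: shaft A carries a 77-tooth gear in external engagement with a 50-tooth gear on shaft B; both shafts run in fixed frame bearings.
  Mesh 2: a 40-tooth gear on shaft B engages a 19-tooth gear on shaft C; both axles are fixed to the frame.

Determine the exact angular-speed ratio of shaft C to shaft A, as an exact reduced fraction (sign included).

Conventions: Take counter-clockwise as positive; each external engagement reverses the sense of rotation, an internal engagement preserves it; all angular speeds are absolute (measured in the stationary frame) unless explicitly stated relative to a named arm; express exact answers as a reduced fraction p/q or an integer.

class = fixed-axis compound train [2 meshes; 2 ratios multiply, 2 sense flips]
mesh 1 [77T→50T]: running ratio 77/50, sense −
mesh 2 [40T→19T]: running ratio 308/95, sense +
ω_out/ω_in = 308/95

308/95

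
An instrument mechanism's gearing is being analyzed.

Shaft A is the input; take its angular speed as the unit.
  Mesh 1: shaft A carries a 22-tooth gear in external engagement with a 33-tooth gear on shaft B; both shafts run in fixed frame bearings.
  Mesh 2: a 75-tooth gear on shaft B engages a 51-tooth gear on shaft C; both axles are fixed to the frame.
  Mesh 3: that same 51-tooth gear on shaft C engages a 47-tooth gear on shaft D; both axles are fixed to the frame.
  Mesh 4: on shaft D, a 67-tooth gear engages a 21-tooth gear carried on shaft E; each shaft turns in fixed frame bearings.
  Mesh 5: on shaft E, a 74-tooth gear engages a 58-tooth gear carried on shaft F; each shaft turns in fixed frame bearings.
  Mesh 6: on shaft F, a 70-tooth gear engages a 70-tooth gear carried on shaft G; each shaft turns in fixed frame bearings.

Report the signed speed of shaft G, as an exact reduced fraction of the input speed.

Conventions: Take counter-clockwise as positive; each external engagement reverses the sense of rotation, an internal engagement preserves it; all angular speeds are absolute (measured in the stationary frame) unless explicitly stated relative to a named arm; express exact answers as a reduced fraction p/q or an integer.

123950/28623

6-mesh fixed-axis compound train (all bearings frame-fixed)
mesh 1 [22T→33T]: |ω|/ω_in = 1×22/33 = 2/3, sense flips to −
mesh 2 [75T→51T]: |ω|/ω_in = (2/3)×75/51 = 50/51, sense flips to +
mesh 3 [51T→47T]: |ω|/ω_in = (50/51)×51/47 = 50/47, sense flips to −
mesh 4 [67T→21T]: |ω|/ω_in = (50/47)×67/21 = 3350/987, sense flips to +
mesh 5 [74T→58T]: |ω|/ω_in = (3350/987)×74/58 = 123950/28623, sense flips to −
mesh 6 [70T→70T]: |ω|/ω_in = (123950/28623)×70/70 = 123950/28623, sense flips to +
signed output speed (× input speed) = 123950/28623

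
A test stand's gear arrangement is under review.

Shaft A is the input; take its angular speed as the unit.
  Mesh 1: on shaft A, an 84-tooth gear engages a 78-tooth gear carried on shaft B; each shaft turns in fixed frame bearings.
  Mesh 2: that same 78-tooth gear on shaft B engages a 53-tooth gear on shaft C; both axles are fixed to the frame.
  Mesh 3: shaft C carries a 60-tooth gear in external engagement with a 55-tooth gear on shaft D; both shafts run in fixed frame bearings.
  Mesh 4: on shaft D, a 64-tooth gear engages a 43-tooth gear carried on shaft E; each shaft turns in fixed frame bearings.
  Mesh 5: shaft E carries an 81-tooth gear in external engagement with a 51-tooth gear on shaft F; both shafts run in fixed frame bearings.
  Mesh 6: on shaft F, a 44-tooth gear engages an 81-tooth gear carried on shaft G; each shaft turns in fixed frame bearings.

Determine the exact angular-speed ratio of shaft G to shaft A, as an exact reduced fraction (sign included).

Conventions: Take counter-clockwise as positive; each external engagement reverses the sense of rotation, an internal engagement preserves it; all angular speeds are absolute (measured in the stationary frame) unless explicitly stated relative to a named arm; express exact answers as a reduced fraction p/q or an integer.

class = fixed-axis compound train [6 meshes; 6 ratios multiply, 6 sense flips]
mesh 1 [84T→78T]: running ratio 14/13, sense −
mesh 2 [78T→53T]: running ratio 84/53, sense +
mesh 3 [60T→55T]: running ratio 1008/583, sense −
mesh 4 [64T→43T]: running ratio 64512/25069, sense +
mesh 5 [81T→51T]: running ratio 1741824/426173, sense −
mesh 6 [44T→81T]: running ratio 86016/38743, sense +
ω_out/ω_in = 86016/38743

86016/38743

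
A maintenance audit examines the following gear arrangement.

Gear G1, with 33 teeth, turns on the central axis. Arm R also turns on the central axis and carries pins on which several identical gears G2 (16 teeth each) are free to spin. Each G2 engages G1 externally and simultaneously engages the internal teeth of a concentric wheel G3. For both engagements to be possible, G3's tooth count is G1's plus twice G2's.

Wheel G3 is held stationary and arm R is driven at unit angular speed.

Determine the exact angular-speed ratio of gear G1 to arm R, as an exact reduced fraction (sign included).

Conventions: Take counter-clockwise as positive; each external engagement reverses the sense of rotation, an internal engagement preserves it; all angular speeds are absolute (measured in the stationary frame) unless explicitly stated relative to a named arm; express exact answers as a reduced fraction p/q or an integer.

98/33

topology: planetary set — G1 33T / G2 16T / G3 65T, arm = carrier (Willis)
ring teeth: 33 + 2·16 = 65
33(ω_sun−ω_arm) = −65(ω_ring−ω_arm),  ω_ring = 0, ω_arm = 1
ω_sun = 1 − (65/33)(0−1) = 98/33
ω_out/ω_in = 98/33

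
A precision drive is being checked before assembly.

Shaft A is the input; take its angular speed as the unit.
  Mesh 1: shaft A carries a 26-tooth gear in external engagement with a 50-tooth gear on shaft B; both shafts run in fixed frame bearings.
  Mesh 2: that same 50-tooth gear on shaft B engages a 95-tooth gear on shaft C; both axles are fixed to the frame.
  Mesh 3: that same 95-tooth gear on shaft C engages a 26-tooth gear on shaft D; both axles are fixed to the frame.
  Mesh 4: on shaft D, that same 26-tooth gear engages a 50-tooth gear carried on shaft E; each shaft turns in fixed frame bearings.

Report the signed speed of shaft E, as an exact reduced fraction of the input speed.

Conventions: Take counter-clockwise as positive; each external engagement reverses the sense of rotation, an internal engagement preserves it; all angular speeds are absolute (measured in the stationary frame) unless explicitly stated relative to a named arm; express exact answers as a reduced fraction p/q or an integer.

13/25

4-mesh fixed-axis compound train (all bearings frame-fixed)
mesh 1 [26T→50T]: |ω|/ω_in = 1×26/50 = 13/25, sense flips to −
mesh 2 [50T→95T]: |ω|/ω_in = (13/25)×50/95 = 26/95, sense flips to +
mesh 3 [95T→26T]: |ω|/ω_in = (26/95)×95/26 = 1, sense flips to −
mesh 4 [26T→50T]: |ω|/ω_in = 1×26/50 = 13/25, sense flips to +
signed output speed (× input speed) = 13/25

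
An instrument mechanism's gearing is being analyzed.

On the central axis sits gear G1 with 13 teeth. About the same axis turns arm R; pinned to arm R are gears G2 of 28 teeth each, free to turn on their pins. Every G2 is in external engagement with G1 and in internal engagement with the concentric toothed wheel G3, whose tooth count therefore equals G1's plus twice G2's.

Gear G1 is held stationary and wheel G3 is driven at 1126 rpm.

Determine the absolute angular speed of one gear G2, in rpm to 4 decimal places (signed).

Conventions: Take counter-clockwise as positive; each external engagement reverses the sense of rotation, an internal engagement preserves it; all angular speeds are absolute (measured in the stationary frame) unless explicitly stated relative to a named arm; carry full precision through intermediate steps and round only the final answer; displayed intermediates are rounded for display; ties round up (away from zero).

+1387.3929 rpm

planetary set (13T centre, 28T on arm, 69T internal) — Willis relation
normalise by the input: solve with ω_ring = 1, then scale by 1126 rpm
ring teeth: 13 + 2·28 = 69
13(ω_sun−ω_arm) = −69(ω_ring−ω_arm),  ω_sun = 0, ω_ring = 1
13(0−ω_arm) = −69(1−ω_arm)  ⇒  82·ω_arm = 69  ⇒  ω_arm = 69/82
sun–planet mesh: 13·(0−69/82) = −28·(ω_p−ω_arm)  ⇒  ω_p−ω_arm = 897/2296
ω_p = 69/82 + 897/2296 = 69/56
scale: ω_p = 69/56 × 1126 rpm = +1387.3929 rpm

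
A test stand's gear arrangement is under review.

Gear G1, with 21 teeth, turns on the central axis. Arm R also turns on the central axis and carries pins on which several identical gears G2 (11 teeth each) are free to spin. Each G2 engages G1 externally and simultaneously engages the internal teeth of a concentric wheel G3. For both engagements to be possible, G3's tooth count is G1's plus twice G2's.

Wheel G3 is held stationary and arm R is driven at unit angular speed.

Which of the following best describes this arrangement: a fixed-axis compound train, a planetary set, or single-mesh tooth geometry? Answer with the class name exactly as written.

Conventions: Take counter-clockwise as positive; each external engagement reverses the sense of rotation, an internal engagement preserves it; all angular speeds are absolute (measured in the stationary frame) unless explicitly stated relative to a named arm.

recognized (axles ride arm R): planetary set, 21/11/43 teeth
classification: planetary set

planetary set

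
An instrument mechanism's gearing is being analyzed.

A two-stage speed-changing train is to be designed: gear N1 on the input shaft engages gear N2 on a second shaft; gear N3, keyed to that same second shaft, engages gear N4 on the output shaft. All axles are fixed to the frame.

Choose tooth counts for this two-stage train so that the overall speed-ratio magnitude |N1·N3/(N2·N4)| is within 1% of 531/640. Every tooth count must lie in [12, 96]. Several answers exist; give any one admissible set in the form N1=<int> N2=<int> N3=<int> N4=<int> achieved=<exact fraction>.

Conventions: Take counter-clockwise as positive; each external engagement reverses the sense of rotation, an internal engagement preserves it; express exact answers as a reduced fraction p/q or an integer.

class = fixed-axis compound train [2-stage, 531/640 wanted]
target = 531/640 in lowest terms: an exact hit needs N1·N3 = k·531 and N2·N4 = k·640 for one integer k, every count in [12, 96]; additionally prefer no 1:1 stage (N1 ≠ N2, N3 ≠ N4)
k = 1: no 1:1-free in-range split of k·531 and k·640 into factor pairs; take k = 2
k = 2: N1·N3 = 1062 = 18·59, N2·N4 = 1280 = 16·80
achieved = 18·59/(16·80) = 531/640; |achieved − target| = 0 ≤ 531/64000 ✓

N1=18 N2=16 N3=59 N4=80 achieved=531/640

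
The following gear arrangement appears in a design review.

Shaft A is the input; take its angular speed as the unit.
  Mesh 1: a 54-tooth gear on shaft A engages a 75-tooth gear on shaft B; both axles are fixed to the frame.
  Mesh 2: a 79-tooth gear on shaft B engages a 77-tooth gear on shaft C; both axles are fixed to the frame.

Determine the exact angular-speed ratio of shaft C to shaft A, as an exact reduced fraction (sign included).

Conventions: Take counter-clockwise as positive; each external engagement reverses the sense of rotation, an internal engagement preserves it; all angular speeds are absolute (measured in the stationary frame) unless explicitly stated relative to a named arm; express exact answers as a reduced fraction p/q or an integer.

class = fixed-axis compound train [2 meshes; 2 ratios multiply, 2 sense flips]
mesh 1 [54T→75T]: running ratio 18/25, sense −
mesh 2 [79T→77T]: running ratio 1422/1925, sense +
ω_out/ω_in = 1422/1925

1422/1925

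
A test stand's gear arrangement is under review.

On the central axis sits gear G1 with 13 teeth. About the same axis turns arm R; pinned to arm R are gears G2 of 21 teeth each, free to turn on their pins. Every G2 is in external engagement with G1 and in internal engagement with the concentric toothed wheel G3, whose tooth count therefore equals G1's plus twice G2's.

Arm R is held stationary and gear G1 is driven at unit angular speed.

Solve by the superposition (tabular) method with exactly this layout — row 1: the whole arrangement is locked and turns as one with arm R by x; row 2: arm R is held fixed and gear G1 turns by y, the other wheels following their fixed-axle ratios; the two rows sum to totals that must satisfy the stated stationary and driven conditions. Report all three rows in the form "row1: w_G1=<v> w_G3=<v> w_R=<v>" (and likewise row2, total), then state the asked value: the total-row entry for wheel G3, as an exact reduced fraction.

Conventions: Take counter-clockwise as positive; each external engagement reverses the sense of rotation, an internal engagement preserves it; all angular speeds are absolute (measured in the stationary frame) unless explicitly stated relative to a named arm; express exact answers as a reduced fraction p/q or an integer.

row1: w_G1=0 w_G3=0 w_R=0
row2: w_G1=1 w_G3=-13/55 w_R=0
total: w_G1=1 w_G3=-13/55 w_R=0
asked value: -13/55

planetary set (13T centre, 21T on arm, 55T internal) — Willis relation
superposition row 1 [locked train]: every member turns x
row 2: sun turns y, ring = −(13/55)·y, arm 0
boundary: total ω_arm = x = 0 and total ω_sun = x + y = 1  ⇒  y = 1, x = 0
row 2 ring = −(13/55)·1 = -13/55
totals (row 1 + row 2): sun 0 + 1 = 1, ring 0 + (-13/55) = -13/55, arm 0 + 0 = 0
asked cell (total, ring) = -13/55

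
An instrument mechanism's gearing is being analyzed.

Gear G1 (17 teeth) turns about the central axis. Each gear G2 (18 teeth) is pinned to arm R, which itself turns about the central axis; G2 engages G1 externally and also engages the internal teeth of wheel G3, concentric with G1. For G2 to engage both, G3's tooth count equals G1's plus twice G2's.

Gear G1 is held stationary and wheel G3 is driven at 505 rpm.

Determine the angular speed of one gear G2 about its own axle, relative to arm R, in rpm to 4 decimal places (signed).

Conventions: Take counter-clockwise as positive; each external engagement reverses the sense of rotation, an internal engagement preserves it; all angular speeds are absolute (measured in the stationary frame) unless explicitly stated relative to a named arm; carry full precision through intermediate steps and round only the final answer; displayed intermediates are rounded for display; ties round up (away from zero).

+361.1151 rpm

class = planetary set [G3 = 17+2·18 = 53; Willis about the carrier]
normalise by the input: solve with ω_ring = 1, then scale by 505 rpm
ring teeth: 17 + 2·18 = 53
17(ω_sun−ω_arm) = −53(ω_ring−ω_arm),  ω_sun = 0, ω_ring = 1
17(0−ω_arm) = −53(1−ω_arm)  ⇒  70·ω_arm = 53  ⇒  ω_arm = 53/70
sun–planet mesh: 17·(0−53/70) = −18·(ω_p−ω_arm)  ⇒  ω_p−ω_arm = 901/1260
scale: ω_p−ω_arm = 901/1260 × 505 rpm = +361.1151 rpm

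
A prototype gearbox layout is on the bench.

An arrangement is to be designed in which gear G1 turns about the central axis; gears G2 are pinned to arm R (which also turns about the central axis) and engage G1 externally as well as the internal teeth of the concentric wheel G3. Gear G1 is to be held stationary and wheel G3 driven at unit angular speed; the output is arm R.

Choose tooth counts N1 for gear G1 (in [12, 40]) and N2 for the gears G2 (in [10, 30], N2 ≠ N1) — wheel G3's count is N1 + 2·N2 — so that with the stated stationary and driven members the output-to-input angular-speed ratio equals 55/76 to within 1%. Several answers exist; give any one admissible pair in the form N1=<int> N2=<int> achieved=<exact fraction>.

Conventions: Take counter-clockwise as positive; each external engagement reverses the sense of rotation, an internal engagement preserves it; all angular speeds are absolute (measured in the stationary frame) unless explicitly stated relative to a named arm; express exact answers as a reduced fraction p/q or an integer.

N1=21 N2=17 achieved=55/76

topology: planetary set — design target 55/76, arm = carrier (Willis)
Willis with ω_sun = 0: ω_arm/ω_ring = N3/(N1+N3); set equal to 55/76  ⇒  N3/N1 = (55/76)/(1 − 55/76) = 55/21
N3 = N1 + 2·N2  ⇒  N2/N1 = (N3/N1 − 1)/2 = (55/21 − 1)/2 = 17/21
smallest multiple with N1 ≥ 12 and N2 ≥ 10: k = 1  ⇒  N1 = 1·21 = 21, N2 = 1·17 = 17 (N1 ≤ 40, N2 ≤ 30, N2 ≠ N1 ✓), N3 = 21 + 2·17 = 55
check: N3/(N1+N3) with N1 = 21, N3 = 55 gives 55/76; |achieved − target| = 0 ≤ 11/1520 ✓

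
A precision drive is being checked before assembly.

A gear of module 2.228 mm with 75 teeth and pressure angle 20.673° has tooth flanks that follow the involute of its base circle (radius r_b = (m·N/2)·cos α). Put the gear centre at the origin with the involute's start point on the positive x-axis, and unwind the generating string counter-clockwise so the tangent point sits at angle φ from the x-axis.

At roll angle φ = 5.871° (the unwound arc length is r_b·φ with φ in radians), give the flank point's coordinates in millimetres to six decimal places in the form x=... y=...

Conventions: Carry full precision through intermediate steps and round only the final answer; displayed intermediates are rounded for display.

class = single-mesh tooth geometry [base-circle involute, m = 2.228, 75T]
pitch radius r_p = m·N/2 = 2.228·75/2 = 83.550000
base radius r_b = r_p·cos α = 83.550000·cos 20.673° = 78.170257
roll angle φ = 5.871° = 0.10246828 rad
x = r_b·(cos φ + φ·sin φ) = 78.579565
y = r_b·(sin φ − φ·cos φ) = 0.028005

x=78.579565 y=0.028005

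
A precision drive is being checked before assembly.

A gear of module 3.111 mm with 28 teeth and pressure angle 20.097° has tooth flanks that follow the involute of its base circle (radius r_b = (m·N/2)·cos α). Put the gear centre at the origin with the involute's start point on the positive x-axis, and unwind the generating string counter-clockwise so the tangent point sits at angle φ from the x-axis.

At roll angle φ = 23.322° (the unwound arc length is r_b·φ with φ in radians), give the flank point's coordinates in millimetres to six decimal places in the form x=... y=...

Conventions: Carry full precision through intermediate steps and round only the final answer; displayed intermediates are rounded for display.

single-mesh involute tooth geometry (28T wheel at module 3.111)
pitch radius r_p = m·N/2 = 3.111·28/2 = 43.554000
base radius r_b = r_p·cos α = 43.554000·cos 20.097° = 40.902095
roll angle φ = 23.322° = 0.40704569 rad
x = r_b·(cos φ + φ·sin φ) = 44.151482
y = r_b·(sin φ − φ·cos φ) = 0.904359

x=44.151482 y=0.904359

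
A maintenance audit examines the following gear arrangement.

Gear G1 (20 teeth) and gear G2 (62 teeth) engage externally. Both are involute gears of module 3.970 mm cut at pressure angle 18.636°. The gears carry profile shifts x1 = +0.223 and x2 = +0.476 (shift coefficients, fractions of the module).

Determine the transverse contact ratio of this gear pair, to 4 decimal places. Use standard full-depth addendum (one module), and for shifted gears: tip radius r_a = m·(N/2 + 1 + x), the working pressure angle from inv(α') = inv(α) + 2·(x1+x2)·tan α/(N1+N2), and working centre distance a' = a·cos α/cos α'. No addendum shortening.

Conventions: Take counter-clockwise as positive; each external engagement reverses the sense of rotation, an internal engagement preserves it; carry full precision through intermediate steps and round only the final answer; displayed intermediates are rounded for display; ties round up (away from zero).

single-mesh involute tooth geometry (20T engaging 62T at module 3.970)
base radii: r_b1 = 37.618442, r_b2 = 116.617171
tip radii: r_a1 = 44.555310, r_a2 = 128.929720
inv(α') = inv(18.636°) + 2·(+0.223+0.476)·tan α/(20+62) = 0.01772673  ⇒  α' = 21.14734°
a' = a·cos α / cos α' = 162.7700·cos 18.636°/cos 21.14734° = 165.372491
action lengths: √(r_a1²−r_b1²) = 23.875269, √(r_a2²−r_b2²) = 54.984617
base pitch p_b = π·m·cos α = 11.818182
CR = (23.875269 + 54.984617 − 165.372491·sin 21.14734°)/11.818182 = 1.624520
contact ratio ≈ 1.6245

1.6245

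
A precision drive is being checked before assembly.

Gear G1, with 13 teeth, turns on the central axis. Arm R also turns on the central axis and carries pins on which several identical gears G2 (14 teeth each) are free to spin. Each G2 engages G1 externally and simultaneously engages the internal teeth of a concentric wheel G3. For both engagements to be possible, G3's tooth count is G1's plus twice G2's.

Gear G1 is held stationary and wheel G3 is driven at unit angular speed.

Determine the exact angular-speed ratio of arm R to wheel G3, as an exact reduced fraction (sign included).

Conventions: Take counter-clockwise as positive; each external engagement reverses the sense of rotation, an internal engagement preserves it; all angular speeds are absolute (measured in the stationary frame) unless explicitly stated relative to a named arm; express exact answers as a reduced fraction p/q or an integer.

41/54

topology: planetary set — G1 13T / G2 14T / G3 41T, arm = carrier (Willis)
ring teeth: 13 + 2·14 = 41
13(ω_sun−ω_arm) = −41(ω_ring−ω_arm),  ω_sun = 0, ω_ring = 1
13(0−ω_arm) = −41(1−ω_arm)  ⇒  54·ω_arm = 41  ⇒  ω_arm = 41/54
ω_out/ω_in = 41/54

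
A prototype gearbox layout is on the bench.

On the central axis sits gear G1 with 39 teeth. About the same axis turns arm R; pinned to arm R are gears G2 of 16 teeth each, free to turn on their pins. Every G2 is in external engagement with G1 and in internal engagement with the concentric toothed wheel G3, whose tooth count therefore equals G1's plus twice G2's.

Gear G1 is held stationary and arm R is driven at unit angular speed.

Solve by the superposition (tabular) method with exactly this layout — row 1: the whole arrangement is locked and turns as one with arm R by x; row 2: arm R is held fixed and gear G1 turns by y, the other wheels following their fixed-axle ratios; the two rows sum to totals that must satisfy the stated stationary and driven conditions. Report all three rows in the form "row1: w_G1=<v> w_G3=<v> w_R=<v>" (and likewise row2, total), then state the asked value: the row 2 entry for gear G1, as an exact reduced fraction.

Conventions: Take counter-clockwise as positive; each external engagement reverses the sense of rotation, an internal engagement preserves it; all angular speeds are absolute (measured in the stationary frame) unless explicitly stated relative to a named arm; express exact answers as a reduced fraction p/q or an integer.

topology: planetary set — G1 39T / G2 16T / G3 71T, arm = carrier (Willis)
row 1: whole set turns with the arm by x
row 2: sun turns y, ring = −(39/71)·y, arm 0
boundary: total ω_sun = x + y = 0 and total ω_arm = x = 1  ⇒  y = -1, x = 1
row 2 ring = −(39/71)·(-1) = 39/71
totals (row 1 + row 2): sun 1 + (-1) = 0, ring 1 + 39/71 = 110/71, arm 1 + 0 = 1
asked cell (row2, sun) = -1

row1: w_G1=1 w_G3=1 w_R=1
row2: w_G1=-1 w_G3=39/71 w_R=0
total: w_G1=0 w_G3=110/71 w_R=1
asked value: -1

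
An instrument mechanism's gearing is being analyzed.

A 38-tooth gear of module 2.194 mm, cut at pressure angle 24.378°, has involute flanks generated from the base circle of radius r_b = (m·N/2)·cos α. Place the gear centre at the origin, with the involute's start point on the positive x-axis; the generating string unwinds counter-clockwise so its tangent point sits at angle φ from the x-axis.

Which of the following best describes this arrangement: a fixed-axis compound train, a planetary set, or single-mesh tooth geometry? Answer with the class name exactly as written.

recognized (one wheel, involute flank): single-mesh tooth geometry, m = 2.194, N = 38
classification: single-mesh tooth geometry

single-mesh tooth geometry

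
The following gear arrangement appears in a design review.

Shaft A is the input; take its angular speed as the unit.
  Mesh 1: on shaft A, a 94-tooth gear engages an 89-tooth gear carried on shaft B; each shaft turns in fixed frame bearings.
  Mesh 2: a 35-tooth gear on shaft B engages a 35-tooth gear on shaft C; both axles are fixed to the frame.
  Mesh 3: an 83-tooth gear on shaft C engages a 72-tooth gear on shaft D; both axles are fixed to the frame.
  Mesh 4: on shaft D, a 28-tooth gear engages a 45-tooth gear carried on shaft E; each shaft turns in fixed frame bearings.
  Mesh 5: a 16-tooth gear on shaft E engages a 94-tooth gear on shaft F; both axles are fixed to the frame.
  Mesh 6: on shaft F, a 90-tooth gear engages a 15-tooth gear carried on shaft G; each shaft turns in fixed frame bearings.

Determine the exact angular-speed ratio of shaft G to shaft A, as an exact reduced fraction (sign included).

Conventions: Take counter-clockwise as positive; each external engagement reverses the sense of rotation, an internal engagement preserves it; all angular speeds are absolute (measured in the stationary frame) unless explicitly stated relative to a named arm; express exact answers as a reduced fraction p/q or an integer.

class = fixed-axis compound train [6 meshes; 6 ratios multiply, 6 sense flips]
mesh 1 [94T→89T]: running ratio 94/89, sense −
mesh 2 [35T→35T]: running ratio 94/89, sense +
mesh 3 [83T→72T]: running ratio 3901/3204, sense −
mesh 4 [28T→45T]: running ratio 27307/36045, sense +
mesh 5 [16T→94T]: running ratio 4648/36045, sense −
mesh 6 [90T→15T]: running ratio 9296/12015, sense +
ω_out/ω_in = 9296/12015

9296/12015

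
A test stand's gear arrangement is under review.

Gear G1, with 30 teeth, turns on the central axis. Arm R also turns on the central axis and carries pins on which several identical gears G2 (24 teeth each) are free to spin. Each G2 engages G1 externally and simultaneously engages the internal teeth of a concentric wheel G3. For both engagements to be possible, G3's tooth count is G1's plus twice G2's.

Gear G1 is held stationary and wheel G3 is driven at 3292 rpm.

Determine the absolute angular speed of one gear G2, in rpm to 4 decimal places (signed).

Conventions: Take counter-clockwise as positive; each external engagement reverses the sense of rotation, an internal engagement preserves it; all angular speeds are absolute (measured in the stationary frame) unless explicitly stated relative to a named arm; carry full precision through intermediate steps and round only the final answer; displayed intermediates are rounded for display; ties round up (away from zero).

+5349.5000 rpm

recognized (axles ride arm R): planetary set, 30/24/78 teeth
normalise by the input: solve with ω_ring = 1, then scale by 3292 rpm
ring teeth: 30 + 2·24 = 78
30(ω_sun−ω_arm) = −78(ω_ring−ω_arm),  ω_sun = 0, ω_ring = 1
30(0−ω_arm) = −78(1−ω_arm)  ⇒  108·ω_arm = 78  ⇒  ω_arm = 13/18
sun–planet mesh: 30·(0−13/18) = −24·(ω_p−ω_arm)  ⇒  ω_p−ω_arm = 65/72
ω_p = 13/18 + 65/72 = 13/8
scale: ω_p = 13/8 × 3292 rpm = +5349.5000 rpm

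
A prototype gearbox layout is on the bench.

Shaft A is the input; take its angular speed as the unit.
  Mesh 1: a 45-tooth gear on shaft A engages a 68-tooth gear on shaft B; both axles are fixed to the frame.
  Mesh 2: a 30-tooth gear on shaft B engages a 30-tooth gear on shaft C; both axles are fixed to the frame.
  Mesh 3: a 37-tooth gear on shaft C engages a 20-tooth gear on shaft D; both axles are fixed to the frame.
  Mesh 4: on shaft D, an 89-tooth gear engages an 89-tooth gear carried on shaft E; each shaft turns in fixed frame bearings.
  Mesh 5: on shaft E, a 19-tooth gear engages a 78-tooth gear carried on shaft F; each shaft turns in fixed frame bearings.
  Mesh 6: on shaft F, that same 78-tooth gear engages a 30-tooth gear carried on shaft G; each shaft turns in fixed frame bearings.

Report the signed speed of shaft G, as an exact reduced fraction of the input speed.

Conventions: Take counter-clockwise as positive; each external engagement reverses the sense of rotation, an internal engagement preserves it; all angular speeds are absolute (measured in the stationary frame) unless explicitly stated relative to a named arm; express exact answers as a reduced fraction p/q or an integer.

2109/2720

6-mesh fixed-axis compound train (all bearings frame-fixed)
mesh 1 [45T→68T]: |ω|/ω_in = 1×45/68 = 45/68, sense flips to −
mesh 2 [30T→30T]: |ω|/ω_in = (45/68)×30/30 = 45/68, sense flips to +
mesh 3 [37T→20T]: |ω|/ω_in = (45/68)×37/20 = 333/272, sense flips to −
mesh 4 [89T→89T]: |ω|/ω_in = (333/272)×89/89 = 333/272, sense flips to +
mesh 5 [19T→78T]: |ω|/ω_in = (333/272)×19/78 = 2109/7072, sense flips to −
mesh 6 [78T→30T]: |ω|/ω_in = (2109/7072)×78/30 = 2109/2720, sense flips to +
signed output speed (× input speed) = 2109/2720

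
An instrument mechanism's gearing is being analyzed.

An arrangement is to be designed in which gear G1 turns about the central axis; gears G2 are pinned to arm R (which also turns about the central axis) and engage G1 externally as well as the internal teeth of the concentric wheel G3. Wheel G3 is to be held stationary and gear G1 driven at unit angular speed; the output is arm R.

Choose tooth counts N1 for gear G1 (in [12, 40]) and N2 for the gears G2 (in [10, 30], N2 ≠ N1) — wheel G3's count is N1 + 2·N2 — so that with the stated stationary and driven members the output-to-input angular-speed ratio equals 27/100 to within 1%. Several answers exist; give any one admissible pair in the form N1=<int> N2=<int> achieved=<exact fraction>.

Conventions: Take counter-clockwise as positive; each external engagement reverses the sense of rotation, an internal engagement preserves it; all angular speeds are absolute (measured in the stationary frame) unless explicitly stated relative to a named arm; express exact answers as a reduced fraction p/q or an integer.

N1=27 N2=23 achieved=27/100

planetary set to be sized for 27/100 (Willis relation)
Willis with ω_ring = 0: ω_arm/ω_sun = N1/(N1+N3); set equal to 27/100  ⇒  N3/N1 = 1/(27/100) − 1 = 73/27
N3 = N1 + 2·N2  ⇒  N2/N1 = (N3/N1 − 1)/2 = (73/27 − 1)/2 = 23/27
smallest multiple with N1 ≥ 12 and N2 ≥ 10: k = 1  ⇒  N1 = 1·27 = 27, N2 = 1·23 = 23 (N1 ≤ 40, N2 ≤ 30, N2 ≠ N1 ✓), N3 = 27 + 2·23 = 73
check: N1/(N1+N3) with N1 = 27, N3 = 73 gives 27/100; |achieved − target| = 0 ≤ 27/10000 ✓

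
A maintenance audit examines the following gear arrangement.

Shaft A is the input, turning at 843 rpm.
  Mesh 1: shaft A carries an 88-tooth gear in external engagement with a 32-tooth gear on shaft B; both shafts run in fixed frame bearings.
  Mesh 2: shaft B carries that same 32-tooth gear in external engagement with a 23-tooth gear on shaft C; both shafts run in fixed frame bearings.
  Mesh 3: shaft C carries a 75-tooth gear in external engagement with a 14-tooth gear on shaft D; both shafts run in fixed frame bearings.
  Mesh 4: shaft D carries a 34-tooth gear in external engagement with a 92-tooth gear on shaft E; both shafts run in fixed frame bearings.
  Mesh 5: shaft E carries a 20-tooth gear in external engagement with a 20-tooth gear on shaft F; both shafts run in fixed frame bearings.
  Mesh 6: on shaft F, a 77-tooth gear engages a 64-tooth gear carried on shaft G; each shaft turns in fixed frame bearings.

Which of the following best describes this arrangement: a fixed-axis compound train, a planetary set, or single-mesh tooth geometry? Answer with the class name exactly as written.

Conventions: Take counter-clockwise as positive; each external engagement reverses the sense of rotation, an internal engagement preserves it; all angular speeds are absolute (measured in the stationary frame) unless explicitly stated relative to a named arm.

recognized (7 fixed axles, 6 meshes): fixed-axis compound train
classification: fixed-axis compound train

fixed-axis compound train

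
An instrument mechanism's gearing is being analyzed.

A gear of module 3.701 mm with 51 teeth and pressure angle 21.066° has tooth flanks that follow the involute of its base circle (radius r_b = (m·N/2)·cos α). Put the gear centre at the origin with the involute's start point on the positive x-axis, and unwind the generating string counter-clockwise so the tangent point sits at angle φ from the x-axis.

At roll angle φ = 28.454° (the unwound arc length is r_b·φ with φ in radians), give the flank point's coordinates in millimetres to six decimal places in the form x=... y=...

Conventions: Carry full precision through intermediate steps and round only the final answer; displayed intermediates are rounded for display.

x=98.267631 y=3.507604

recognized (one wheel, involute flank): single-mesh tooth geometry, m = 3.701, N = 51
pitch radius r_p = m·N/2 = 3.701·51/2 = 94.375500
base radius r_b = r_p·cos α = 94.375500·cos 21.066° = 88.068102
roll angle φ = 28.454° = 0.49661599 rad
x = r_b·(cos φ + φ·sin φ) = 98.267631
y = r_b·(sin φ − φ·cos φ) = 3.507604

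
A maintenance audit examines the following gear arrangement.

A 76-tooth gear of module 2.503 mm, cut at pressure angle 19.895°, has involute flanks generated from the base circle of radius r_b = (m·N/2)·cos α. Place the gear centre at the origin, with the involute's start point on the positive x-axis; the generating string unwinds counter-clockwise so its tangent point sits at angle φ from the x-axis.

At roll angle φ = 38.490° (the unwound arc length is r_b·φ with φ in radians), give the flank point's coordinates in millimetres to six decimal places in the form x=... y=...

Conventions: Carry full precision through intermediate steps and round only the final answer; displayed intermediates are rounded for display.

x=107.397865 y=8.636675

recognized (one wheel, involute flank): single-mesh tooth geometry, m = 2.503, N = 76
pitch radius r_p = m·N/2 = 2.503·76/2 = 95.114000
base radius r_b = r_p·cos α = 95.114000·cos 19.895° = 89.437390
roll angle φ = 38.490° = 0.67177723 rad
x = r_b·(cos φ + φ·sin φ) = 107.397865
y = r_b·(sin φ − φ·cos φ) = 8.636675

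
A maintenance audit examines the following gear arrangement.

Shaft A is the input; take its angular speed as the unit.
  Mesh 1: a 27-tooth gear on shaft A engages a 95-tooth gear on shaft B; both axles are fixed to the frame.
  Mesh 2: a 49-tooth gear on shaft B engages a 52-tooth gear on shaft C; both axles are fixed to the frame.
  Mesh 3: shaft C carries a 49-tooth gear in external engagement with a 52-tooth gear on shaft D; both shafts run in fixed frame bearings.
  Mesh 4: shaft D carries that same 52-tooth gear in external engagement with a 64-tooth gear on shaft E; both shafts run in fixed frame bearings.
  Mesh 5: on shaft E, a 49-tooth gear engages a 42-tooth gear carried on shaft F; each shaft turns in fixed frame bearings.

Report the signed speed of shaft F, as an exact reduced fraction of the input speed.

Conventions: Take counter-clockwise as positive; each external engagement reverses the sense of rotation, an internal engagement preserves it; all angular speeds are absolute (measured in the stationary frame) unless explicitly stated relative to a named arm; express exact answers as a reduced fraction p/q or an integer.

5-mesh fixed-axis compound train (all bearings frame-fixed)
mesh 1 [27T→95T]: |ω|/ω_in = 1×27/95 = 27/95, sense flips to −
mesh 2 [49T→52T]: |ω|/ω_in = (27/95)×49/52 = 1323/4940, sense flips to +
mesh 3 [49T→52T]: |ω|/ω_in = (1323/4940)×49/52 = 64827/256880, sense flips to −
mesh 4 [52T→64T]: |ω|/ω_in = (64827/256880)×52/64 = 64827/316160, sense flips to +
mesh 5 [49T→42T]: |ω|/ω_in = (64827/316160)×49/42 = 151263/632320, sense flips to −
signed output speed (× input speed) = -151263/632320

-151263/632320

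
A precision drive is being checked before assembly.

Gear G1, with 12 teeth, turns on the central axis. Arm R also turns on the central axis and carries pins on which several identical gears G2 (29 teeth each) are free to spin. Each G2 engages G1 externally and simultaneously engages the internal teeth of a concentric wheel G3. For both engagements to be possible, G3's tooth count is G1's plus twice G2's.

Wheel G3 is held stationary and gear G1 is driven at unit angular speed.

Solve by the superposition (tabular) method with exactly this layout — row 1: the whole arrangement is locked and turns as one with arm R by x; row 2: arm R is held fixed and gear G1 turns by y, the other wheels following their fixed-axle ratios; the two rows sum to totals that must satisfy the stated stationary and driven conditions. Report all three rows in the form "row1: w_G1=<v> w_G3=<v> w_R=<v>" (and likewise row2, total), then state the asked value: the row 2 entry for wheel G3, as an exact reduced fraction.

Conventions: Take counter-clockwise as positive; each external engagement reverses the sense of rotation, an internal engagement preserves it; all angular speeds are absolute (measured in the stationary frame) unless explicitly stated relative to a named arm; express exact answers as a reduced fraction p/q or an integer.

planetary set (12T centre, 29T on arm, 70T internal) — Willis relation
row 1 — lock + rotate with arm: ω_sun = ω_ring = ω_arm = x
row 2: sun turns y, ring = −(12/70)·y, arm 0
boundary: total ω_ring = x − (12/70)·y = 0 and total ω_sun = x + y = 1  ⇒  y = 35/41, x = 6/41
row 2 ring = −(12/70)·35/41 = -6/41
totals (row 1 + row 2): sun 6/41 + 35/41 = 1, ring 6/41 + (-6/41) = 0, arm 6/41 + 0 = 6/41
asked cell (row2, ring) = -6/41

row1: w_G1=6/41 w_G3=6/41 w_R=6/41
row2: w_G1=35/41 w_G3=-6/41 w_R=0
total: w_G1=1 w_G3=0 w_R=6/41
asked value: -6/41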